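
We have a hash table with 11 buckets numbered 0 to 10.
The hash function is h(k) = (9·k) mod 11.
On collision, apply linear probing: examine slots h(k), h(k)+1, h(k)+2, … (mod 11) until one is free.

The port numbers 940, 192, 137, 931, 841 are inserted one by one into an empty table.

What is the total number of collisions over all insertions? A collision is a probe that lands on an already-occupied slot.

940 hashes to 1; slot 1 is free -> place at 1.
192 hashes to 1; 1 taken -> place at 2.
137 hashes to 1; 1,2 taken -> place at 3.
931 hashes to 8; slot 8 is free -> place at 8.
841 hashes to 1; 1,2,3 taken -> place at 4.
Table: [., 940, 192, 137, 841, ., ., ., 931, ., .]

6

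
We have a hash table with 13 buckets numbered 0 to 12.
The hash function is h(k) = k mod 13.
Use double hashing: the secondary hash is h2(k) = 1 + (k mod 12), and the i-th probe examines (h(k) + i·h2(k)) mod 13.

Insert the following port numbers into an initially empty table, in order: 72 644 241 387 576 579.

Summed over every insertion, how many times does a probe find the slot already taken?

Insert 72: h=7, slot 7 empty => index 7.
Insert 644: h=7, h2=9, slot 7 occupied => index 3.
Insert 241: h=7, h2=2, slot 7 occupied => index 9.
Insert 387: h=10, slot 10 empty => index 10.
Insert 576: h=4, slot 4 empty => index 4.
Insert 579: h=7, h2=4, slot 7 occupied => index 11.
Table: [_, _, _, 644, 576, _, _, 72, _, 241, 387, 579, _]

3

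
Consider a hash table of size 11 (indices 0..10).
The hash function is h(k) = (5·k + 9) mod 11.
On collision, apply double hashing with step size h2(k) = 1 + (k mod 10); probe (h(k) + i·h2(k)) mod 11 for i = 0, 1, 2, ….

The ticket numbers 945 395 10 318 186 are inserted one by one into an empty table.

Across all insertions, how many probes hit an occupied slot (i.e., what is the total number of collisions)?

4

945 hashes to 4; slot 4 is free => place at 4.
395 hashes to 4, h2=6; 4 taken => place at 10.
10 hashes to 4, h2=1; 4 taken => place at 5.
318 hashes to 4, h2=9; 4 taken => place at 2.
186 hashes to 4, h2=7; 4 taken => place at 0.
Table: [186, —, 318, —, 945, 10, —, —, —, —, 395]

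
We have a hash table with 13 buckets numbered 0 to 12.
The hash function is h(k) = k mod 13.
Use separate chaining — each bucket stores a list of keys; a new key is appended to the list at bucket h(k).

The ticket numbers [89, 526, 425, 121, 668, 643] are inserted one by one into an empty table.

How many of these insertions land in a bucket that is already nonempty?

1

89 → bucket 11
526 → bucket 6
425 → bucket 9
121 → bucket 4
668 → bucket 5
643 → bucket 6 (collision)
Final buckets:
0: -
1: -
2: -
3: -
4: 121
5: 668
6: 526 -> 643
7: -
8: -
9: 425
10: -
11: 89
12: -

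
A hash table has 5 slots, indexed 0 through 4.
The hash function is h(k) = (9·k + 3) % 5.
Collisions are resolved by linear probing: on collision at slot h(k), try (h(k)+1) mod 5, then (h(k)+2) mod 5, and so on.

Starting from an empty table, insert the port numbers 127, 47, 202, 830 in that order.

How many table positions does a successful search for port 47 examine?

2

127: h=1 -> slot 1
47: h=1, probe 1,2 -> slot 2
202: h=1, probe 1,2,3 -> slot 3
830: h=3, probe 3,4 -> slot 4
Table: [∅, 127, 47, 202, 830]
Lookup 47: h=1, probe 1,2 → found at 2.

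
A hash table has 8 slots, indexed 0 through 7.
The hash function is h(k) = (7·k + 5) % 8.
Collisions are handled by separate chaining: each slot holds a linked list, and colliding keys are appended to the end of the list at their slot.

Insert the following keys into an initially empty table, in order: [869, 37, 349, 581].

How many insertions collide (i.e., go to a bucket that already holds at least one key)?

Insert 869: h=0, bucket 0 empty -> new chain.
Insert 37: h=0, bucket 0 nonempty -> append to chain.
Insert 349: h=0, bucket 0 nonempty -> append to chain.
Insert 581: h=0, bucket 0 nonempty -> append to chain.
Final buckets:
0: 869 -> 37 -> 349 -> 581
1: -
2: -
3: -
4: -
5: -
6: -
7: -

3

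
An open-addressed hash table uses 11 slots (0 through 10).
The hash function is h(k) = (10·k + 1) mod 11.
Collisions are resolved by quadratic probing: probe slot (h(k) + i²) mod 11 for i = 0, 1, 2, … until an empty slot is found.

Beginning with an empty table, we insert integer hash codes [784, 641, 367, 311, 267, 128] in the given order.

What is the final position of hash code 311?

Insert 784: h=9, slot 9 empty → index 9.
Insert 641: h=9, slot 9 occupied → index 10.
Insert 367: h=8, slot 8 empty → index 8.
Insert 311: h=9, slots 9,10 occupied → index 2.
Insert 267: h=9, slots 9,10,2 occupied → index 7.
Insert 128: h=5, slot 5 empty → index 5.
Table: [., ., 311, ., ., 128, ., 267, 367, 784, 641]

2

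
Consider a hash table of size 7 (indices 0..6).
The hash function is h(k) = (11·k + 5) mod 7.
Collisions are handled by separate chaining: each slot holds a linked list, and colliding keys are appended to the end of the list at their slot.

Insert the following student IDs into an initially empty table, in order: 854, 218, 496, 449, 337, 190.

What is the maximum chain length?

4

Insert 854: h=5, bucket 5 empty -> new chain.
Insert 218: h=2, bucket 2 empty -> new chain.
Insert 496: h=1, bucket 1 empty -> new chain.
Insert 449: h=2, bucket 2 nonempty -> append to chain.
Insert 337: h=2, bucket 2 nonempty -> append to chain.
Insert 190: h=2, bucket 2 nonempty -> append to chain.
Final buckets:
0: _
1: 496
2: 218 -> 449 -> 337 -> 190
3: _
4: _
5: 854
6: _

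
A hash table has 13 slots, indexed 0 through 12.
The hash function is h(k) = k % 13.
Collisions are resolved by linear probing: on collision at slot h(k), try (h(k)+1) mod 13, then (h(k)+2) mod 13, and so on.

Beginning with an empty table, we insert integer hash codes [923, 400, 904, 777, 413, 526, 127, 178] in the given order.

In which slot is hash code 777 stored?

11

Insert 923: h=0, slot 0 empty → index 0.
Insert 400: h=10, slot 10 empty → index 10.
Insert 904: h=7, slot 7 empty → index 7.
Insert 777: h=10, slot 10 occupied → index 11.
Insert 413: h=10, slots 10,11 occupied → index 12.
Insert 526: h=6, slot 6 empty → index 6.
Insert 127: h=10, slots 10,11,12,0 occupied → index 1.
Insert 178: h=9, slot 9 empty → index 9.
Table: [923, 127, ., ., ., ., 526, 904, ., 178, 400, 777, 413]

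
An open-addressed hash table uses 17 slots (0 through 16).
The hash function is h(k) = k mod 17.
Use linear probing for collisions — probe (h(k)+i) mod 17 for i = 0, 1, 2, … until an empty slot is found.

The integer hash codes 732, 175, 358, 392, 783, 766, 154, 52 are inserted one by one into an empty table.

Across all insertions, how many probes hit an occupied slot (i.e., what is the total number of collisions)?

24

Insert 732: h=1, slot 1 empty -> index 1.
Insert 175: h=5, slot 5 empty -> index 5.
Insert 358: h=1, slot 1 occupied -> index 2.
Insert 392: h=1, slots 1,2 occupied -> index 3.
Insert 783: h=1, slots 1,2,3 occupied -> index 4.
Insert 766: h=1, slots 1,2,3,4,5 occupied -> index 6.
Insert 154: h=1, slots 1,2,3,4,5,6 occupied -> index 7.
Insert 52: h=1, slots 1,2,3,4,5,6,7 occupied -> index 8.
Table: [_, 732, 358, 392, 783, 175, 766, 154, 52, _, _, _, _, _, _, _, _]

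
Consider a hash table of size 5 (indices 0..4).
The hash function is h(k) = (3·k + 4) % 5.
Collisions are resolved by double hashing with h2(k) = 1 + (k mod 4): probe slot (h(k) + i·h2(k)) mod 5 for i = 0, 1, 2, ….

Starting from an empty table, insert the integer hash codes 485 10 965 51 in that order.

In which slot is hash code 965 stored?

1

Insert 485: h=4, slot 4 empty → index 4.
Insert 10: h=4, h2=3, slot 4 occupied → index 2.
Insert 965: h=4, h2=2, slot 4 occupied → index 1.
Insert 51: h=2, h2=4, slots 2,1 occupied → index 0.
Table: [51, 965, 10, ., 485]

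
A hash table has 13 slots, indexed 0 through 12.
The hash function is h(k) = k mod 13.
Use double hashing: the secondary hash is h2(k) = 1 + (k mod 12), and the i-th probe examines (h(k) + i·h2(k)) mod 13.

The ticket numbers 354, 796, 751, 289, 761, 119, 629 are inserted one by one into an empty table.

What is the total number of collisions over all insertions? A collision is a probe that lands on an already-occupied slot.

3

354: h=3 => slot 3
796: h=3, h2=5, probe 3,8 => slot 8
751: h=10 => slot 10
289: h=3, h2=2, probe 3,5 => slot 5
761: h=7 => slot 7
119: h=2 => slot 2
629: h=5, h2=6, probe 5,11 => slot 11
Table: [∅, ∅, 119, 354, ∅, 289, ∅, 761, 796, ∅, 751, 629, ∅]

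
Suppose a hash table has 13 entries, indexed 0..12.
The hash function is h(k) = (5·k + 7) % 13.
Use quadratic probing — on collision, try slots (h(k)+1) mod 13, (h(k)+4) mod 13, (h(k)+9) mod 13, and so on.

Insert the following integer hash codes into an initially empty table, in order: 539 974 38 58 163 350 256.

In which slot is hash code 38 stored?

539 hashes to 11; slot 11 is free => place at 11.
974 hashes to 2; slot 2 is free => place at 2.
38 hashes to 2; 2 taken => place at 3.
58 hashes to 11; 11 taken => place at 12.
163 hashes to 3; 3 taken => place at 4.
350 hashes to 2; 2,3 taken => place at 6.
256 hashes to 0; slot 0 is free => place at 0.
Table: [256, ∅, 974, 38, 163, ∅, 350, ∅, ∅, ∅, ∅, 539, 58]

3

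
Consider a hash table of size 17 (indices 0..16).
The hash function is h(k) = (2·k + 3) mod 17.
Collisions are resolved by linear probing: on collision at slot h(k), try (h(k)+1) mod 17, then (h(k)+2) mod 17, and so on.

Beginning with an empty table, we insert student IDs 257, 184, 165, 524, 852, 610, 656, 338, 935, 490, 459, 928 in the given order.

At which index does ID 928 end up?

9

257 hashes to 7; slot 7 is free -> place at 7.
184 hashes to 14; slot 14 is free -> place at 14.
165 hashes to 10; slot 10 is free -> place at 10.
524 hashes to 14; 14 taken -> place at 15.
852 hashes to 7; 7 taken -> place at 8.
610 hashes to 16; slot 16 is free -> place at 16.
656 hashes to 6; slot 6 is free -> place at 6.
338 hashes to 16; 16 taken -> place at 0.
935 hashes to 3; slot 3 is free -> place at 3.
490 hashes to 14; 14,15,16,0 taken -> place at 1.
459 hashes to 3; 3 taken -> place at 4.
928 hashes to 6; 6,7,8 taken -> place at 9.
Table: [338, 490, —, 935, 459, —, 656, 257, 852, 928, 165, —, —, —, 184, 524, 610]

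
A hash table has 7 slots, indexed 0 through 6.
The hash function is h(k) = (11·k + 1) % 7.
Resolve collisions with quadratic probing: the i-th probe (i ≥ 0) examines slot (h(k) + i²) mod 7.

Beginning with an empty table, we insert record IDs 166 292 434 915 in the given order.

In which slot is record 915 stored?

166 hashes to 0; slot 0 is free → place at 0.
292 hashes to 0; 0 taken → place at 1.
434 hashes to 1; 1 taken → place at 2.
915 hashes to 0; 0,1 taken → place at 4.
Table: [166, 292, 434, ∅, 915, ∅, ∅]

4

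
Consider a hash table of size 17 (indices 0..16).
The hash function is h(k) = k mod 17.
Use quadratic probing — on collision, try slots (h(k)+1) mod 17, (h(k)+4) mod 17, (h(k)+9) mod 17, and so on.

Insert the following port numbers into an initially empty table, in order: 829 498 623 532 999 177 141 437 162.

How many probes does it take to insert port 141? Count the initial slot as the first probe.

3

Insert 829: h=13, slot 13 empty -> index 13.
Insert 498: h=5, slot 5 empty -> index 5.
Insert 623: h=11, slot 11 empty -> index 11.
Insert 532: h=5, slot 5 occupied -> index 6.
Insert 999: h=13, slot 13 occupied -> index 14.
Insert 177: h=7, slot 7 empty -> index 7.
Insert 141: h=5, slots 5,6 occupied -> index 9.
Insert 437: h=12, slot 12 empty -> index 12.
Insert 162: h=9, slot 9 occupied -> index 10.
Table: [∅, ∅, ∅, ∅, ∅, 498, 532, 177, ∅, 141, 162, 623, 437, 829, 999, ∅, ∅]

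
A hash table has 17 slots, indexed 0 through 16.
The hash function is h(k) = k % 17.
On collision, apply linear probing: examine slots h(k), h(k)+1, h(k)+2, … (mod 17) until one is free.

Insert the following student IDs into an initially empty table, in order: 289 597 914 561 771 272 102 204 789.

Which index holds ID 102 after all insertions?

289: h=0 → slot 0
597: h=2 → slot 2
914: h=13 → slot 13
561: h=0, probe 0,1 → slot 1
771: h=6 → slot 6
272: h=0, probe 0,1,2,3 → slot 3
102: h=0, probe 0,1,2,3,4 → slot 4
204: h=0, probe 0,1,2,3,4,5 → slot 5
789: h=7 → slot 7
Table: [289, 561, 597, 272, 102, 204, 771, 789, ., ., ., ., ., 914, ., ., .]

4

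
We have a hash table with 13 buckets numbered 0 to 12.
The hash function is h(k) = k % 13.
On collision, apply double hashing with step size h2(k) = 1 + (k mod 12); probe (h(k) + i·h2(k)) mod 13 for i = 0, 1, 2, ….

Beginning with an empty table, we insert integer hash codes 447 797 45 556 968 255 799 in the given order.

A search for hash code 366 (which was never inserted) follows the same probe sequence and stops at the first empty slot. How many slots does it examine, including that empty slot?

2

Insert 447: h=5, slot 5 empty -> index 5.
Insert 797: h=4, slot 4 empty -> index 4.
Insert 45: h=6, slot 6 empty -> index 6.
Insert 556: h=10, slot 10 empty -> index 10.
Insert 968: h=6, h2=9, slot 6 occupied -> index 2.
Insert 255: h=8, slot 8 empty -> index 8.
Insert 799: h=6, h2=8, slot 6 occupied -> index 1.
Table: [., 799, 968, ., 797, 447, 45, ., 255, ., 556, ., .]
Lookup 366: h=2, h2=7, probe 2,9 → slot 9 empty, not found.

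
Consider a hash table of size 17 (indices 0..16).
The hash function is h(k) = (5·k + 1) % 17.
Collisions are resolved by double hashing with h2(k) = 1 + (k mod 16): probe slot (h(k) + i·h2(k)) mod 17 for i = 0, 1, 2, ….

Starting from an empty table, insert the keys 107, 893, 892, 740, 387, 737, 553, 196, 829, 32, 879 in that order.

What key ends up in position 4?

Insert 107: h=9, slot 9 empty -> index 9.
Insert 893: h=12, slot 12 empty -> index 12.
Insert 892: h=7, slot 7 empty -> index 7.
Insert 740: h=12, h2=5, slot 12 occupied -> index 0.
Insert 387: h=15, slot 15 empty -> index 15.
Insert 737: h=14, slot 14 empty -> index 14.
Insert 553: h=12, h2=10, slot 12 occupied -> index 5.
Insert 196: h=12, h2=5, slots 12,0,5 occupied -> index 10.
Insert 829: h=15, h2=14, slots 15,12,9 occupied -> index 6.
Insert 32: h=8, slot 8 empty -> index 8.
Insert 879: h=10, h2=16, slots 10,9,8,7,6,5 occupied -> index 4.
Table: [740, _, _, _, 879, 553, 829, 892, 32, 107, 196, _, 893, _, 737, 387, _]

879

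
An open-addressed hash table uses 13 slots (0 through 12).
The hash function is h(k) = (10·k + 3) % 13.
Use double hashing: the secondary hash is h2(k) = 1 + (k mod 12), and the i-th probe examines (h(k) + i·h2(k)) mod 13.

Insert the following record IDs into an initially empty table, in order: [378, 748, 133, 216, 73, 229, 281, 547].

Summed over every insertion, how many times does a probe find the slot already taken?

378: h=0 -> slot 0
748: h=8 -> slot 8
133: h=7 -> slot 7
216: h=5 -> slot 5
73: h=5, h2=2, probe 5,7,9 -> slot 9
229: h=5, h2=2, probe 5,7,9,11 -> slot 11
281: h=5, h2=6, probe 5,11,4 -> slot 4
547: h=0, h2=8, probe 0,8,3 -> slot 3
Table: [378, ∅, ∅, 547, 281, 216, ∅, 133, 748, 73, ∅, 229, ∅]

9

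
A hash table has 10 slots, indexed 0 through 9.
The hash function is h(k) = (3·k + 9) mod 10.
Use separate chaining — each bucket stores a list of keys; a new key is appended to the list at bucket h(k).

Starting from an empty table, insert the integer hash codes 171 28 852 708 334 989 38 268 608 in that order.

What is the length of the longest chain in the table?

5

171 → bucket 2
28 → bucket 3
852 → bucket 5
708 → bucket 3 (collision)
334 → bucket 1
989 → bucket 6
38 → bucket 3 (collision)
268 → bucket 3 (collision)
608 → bucket 3 (collision)
Final buckets:
0: -
1: 334
2: 171
3: 28 -> 708 -> 38 -> 268 -> 608
4: -
5: 852
6: 989
7: -
8: -
9: -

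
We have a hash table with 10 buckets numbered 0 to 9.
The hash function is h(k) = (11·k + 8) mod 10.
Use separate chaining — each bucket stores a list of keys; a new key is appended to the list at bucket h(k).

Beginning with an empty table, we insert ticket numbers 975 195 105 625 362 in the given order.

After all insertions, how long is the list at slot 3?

Insert 975: h=3, bucket 3 empty -> new chain.
Insert 195: h=3, bucket 3 nonempty -> append to chain.
Insert 105: h=3, bucket 3 nonempty -> append to chain.
Insert 625: h=3, bucket 3 nonempty -> append to chain.
Insert 362: h=0, bucket 0 empty -> new chain.
Final buckets:
0: 362
1: .
2: .
3: 975 -> 195 -> 105 -> 625
4: .
5: .
6: .
7: .
8: .
9: .

4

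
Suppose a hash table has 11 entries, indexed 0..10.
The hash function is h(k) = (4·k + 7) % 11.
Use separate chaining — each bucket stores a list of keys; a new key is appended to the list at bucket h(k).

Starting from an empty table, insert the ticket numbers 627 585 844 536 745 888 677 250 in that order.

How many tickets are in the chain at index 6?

5

Insert 627: h=7, bucket 7 empty -> new chain.
Insert 585: h=4, bucket 4 empty -> new chain.
Insert 844: h=6, bucket 6 empty -> new chain.
Insert 536: h=6, bucket 6 nonempty -> append to chain.
Insert 745: h=6, bucket 6 nonempty -> append to chain.
Insert 888: h=6, bucket 6 nonempty -> append to chain.
Insert 677: h=9, bucket 9 empty -> new chain.
Insert 250: h=6, bucket 6 nonempty -> append to chain.
Final buckets:
0: ∅
1: ∅
2: ∅
3: ∅
4: 585
5: ∅
6: 844 -> 536 -> 745 -> 888 -> 250
7: 627
8: ∅
9: 677
10: ∅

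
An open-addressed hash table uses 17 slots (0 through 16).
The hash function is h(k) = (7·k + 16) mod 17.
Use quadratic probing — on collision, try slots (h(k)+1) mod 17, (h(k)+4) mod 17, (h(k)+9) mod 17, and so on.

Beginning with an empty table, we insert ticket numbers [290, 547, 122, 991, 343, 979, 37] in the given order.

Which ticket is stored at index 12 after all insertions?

290: h=6 -> slot 6
547: h=3 -> slot 3
122: h=3, probe 3,4 -> slot 4
991: h=0 -> slot 0
343: h=3, probe 3,4,7 -> slot 7
979: h=1 -> slot 1
37: h=3, probe 3,4,7,12 -> slot 12
Table: [991, 979, ∅, 547, 122, ∅, 290, 343, ∅, ∅, ∅, ∅, 37, ∅, ∅, ∅, ∅]

37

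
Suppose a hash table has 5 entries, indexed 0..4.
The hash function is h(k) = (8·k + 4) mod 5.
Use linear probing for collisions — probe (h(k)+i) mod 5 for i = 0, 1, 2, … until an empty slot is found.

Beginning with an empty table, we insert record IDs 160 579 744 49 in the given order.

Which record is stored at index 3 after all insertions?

49

Insert 160: h=4, slot 4 empty → index 4.
Insert 579: h=1, slot 1 empty → index 1.
Insert 744: h=1, slot 1 occupied → index 2.
Insert 49: h=1, slots 1,2 occupied → index 3.
Table: [∅, 579, 744, 49, 160]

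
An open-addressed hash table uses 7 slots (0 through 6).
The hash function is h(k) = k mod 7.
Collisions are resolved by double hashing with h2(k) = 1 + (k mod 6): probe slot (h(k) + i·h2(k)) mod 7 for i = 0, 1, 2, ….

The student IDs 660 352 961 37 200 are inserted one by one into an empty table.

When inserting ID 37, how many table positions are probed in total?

3

Insert 660: h=2, slot 2 empty => index 2.
Insert 352: h=2, h2=5, slot 2 occupied => index 0.
Insert 961: h=2, h2=2, slot 2 occupied => index 4.
Insert 37: h=2, h2=2, slots 2,4 occupied => index 6.
Insert 200: h=4, h2=3, slots 4,0 occupied => index 3.
Table: [352, -, 660, 200, 961, -, 37]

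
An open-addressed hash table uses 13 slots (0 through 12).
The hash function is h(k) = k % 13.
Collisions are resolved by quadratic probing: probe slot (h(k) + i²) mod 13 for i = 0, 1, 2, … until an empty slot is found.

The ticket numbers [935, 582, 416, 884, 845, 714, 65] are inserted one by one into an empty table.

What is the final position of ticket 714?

Insert 935: h=12, slot 12 empty => index 12.
Insert 582: h=10, slot 10 empty => index 10.
Insert 416: h=0, slot 0 empty => index 0.
Insert 884: h=0, slot 0 occupied => index 1.
Insert 845: h=0, slots 0,1 occupied => index 4.
Insert 714: h=12, slots 12,0 occupied => index 3.
Insert 65: h=0, slots 0,1,4 occupied => index 9.
Table: [416, 884, _, 714, 845, _, _, _, _, 65, 582, _, 935]

3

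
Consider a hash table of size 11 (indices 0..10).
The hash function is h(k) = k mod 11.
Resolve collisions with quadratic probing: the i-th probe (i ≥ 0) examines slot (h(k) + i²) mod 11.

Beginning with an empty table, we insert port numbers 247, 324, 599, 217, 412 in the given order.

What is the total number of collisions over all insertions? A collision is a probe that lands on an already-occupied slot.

247 hashes to 5; slot 5 is free -> place at 5.
324 hashes to 5; 5 taken -> place at 6.
599 hashes to 5; 5,6 taken -> place at 9.
217 hashes to 8; slot 8 is free -> place at 8.
412 hashes to 5; 5,6,9 taken -> place at 3.
Table: [-, -, -, 412, -, 247, 324, -, 217, 599, -]

6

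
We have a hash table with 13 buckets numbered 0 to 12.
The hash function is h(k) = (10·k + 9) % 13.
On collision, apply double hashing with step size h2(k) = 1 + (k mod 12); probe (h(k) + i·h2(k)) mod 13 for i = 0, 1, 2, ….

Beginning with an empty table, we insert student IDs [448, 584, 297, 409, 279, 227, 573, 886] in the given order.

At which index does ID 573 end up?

Insert 448: h=4, slot 4 empty → index 4.
Insert 584: h=12, slot 12 empty → index 12.
Insert 297: h=2, slot 2 empty → index 2.
Insert 409: h=4, h2=2, slot 4 occupied → index 6.
Insert 279: h=4, h2=4, slot 4 occupied → index 8.
Insert 227: h=4, h2=12, slot 4 occupied → index 3.
Insert 573: h=6, h2=10, slots 6,3 occupied → index 0.
Insert 886: h=3, h2=11, slot 3 occupied → index 1.
Table: [573, 886, 297, 227, 448, ∅, 409, ∅, 279, ∅, ∅, ∅, 584]

0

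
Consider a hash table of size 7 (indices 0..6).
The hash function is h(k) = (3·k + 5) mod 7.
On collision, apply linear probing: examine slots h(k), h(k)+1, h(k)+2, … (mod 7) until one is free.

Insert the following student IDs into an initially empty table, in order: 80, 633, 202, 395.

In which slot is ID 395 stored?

80 hashes to 0; slot 0 is free => place at 0.
633 hashes to 0; 0 taken => place at 1.
202 hashes to 2; slot 2 is free => place at 2.
395 hashes to 0; 0,1,2 taken => place at 3.
Table: [80, 633, 202, 395, ., ., .]

3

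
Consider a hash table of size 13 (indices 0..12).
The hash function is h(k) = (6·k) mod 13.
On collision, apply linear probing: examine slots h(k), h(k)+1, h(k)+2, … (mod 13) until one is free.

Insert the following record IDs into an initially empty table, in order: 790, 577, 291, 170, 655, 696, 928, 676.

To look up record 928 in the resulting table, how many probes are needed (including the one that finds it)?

6

790 hashes to 8; slot 8 is free => place at 8.
577 hashes to 4; slot 4 is free => place at 4.
291 hashes to 4; 4 taken => place at 5.
170 hashes to 6; slot 6 is free => place at 6.
655 hashes to 4; 4,5,6 taken => place at 7.
696 hashes to 3; slot 3 is free => place at 3.
928 hashes to 4; 4,5,6,7,8 taken => place at 9.
676 hashes to 0; slot 0 is free => place at 0.
Table: [676, -, -, 696, 577, 291, 170, 655, 790, 928, -, -, -]
Lookup 928: h=4, probe 4,5,6,7,8,9 → found at 9.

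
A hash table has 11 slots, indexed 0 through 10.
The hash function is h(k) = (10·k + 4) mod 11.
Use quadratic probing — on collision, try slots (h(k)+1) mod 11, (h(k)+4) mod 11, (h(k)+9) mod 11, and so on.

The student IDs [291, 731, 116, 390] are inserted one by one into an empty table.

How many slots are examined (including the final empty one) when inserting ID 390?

3

Insert 291: h=10, slot 10 empty => index 10.
Insert 731: h=10, slot 10 occupied => index 0.
Insert 116: h=9, slot 9 empty => index 9.
Insert 390: h=10, slots 10,0 occupied => index 3.
Table: [731, _, _, 390, _, _, _, _, _, 116, 291]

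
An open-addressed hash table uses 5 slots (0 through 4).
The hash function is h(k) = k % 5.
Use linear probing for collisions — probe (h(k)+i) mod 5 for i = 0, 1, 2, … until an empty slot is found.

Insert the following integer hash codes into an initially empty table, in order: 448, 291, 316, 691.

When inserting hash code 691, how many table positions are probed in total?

4

448: h=3 → slot 3
291: h=1 → slot 1
316: h=1, probe 1,2 → slot 2
691: h=1, probe 1,2,3,4 → slot 4
Table: [—, 291, 316, 448, 691]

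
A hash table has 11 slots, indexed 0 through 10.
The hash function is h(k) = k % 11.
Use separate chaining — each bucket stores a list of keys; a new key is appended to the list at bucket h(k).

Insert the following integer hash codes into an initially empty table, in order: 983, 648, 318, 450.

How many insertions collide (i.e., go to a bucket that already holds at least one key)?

Insert 983: h=4, bucket 4 empty → new chain.
Insert 648: h=10, bucket 10 empty → new chain.
Insert 318: h=10, bucket 10 nonempty → append to chain.
Insert 450: h=10, bucket 10 nonempty → append to chain.
Final buckets:
0: _
1: _
2: _
3: _
4: 983
5: _
6: _
7: _
8: _
9: _
10: 648 -> 318 -> 450

2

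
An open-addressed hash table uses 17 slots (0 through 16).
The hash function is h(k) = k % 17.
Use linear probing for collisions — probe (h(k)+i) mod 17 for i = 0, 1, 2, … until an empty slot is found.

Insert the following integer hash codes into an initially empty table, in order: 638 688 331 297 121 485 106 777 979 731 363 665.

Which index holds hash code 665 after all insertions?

3

638: h=9 → slot 9
688: h=8 → slot 8
331: h=8, probe 8,9,10 → slot 10
297: h=8, probe 8,9,10,11 → slot 11
121: h=2 → slot 2
485: h=9, probe 9,10,11,12 → slot 12
106: h=4 → slot 4
777: h=12, probe 12,13 → slot 13
979: h=10, probe 10,11,12,13,14 → slot 14
731: h=0 → slot 0
363: h=6 → slot 6
665: h=2, probe 2,3 → slot 3
Table: [731, -, 121, 665, 106, -, 363, -, 688, 638, 331, 297, 485, 777, 979, -, -]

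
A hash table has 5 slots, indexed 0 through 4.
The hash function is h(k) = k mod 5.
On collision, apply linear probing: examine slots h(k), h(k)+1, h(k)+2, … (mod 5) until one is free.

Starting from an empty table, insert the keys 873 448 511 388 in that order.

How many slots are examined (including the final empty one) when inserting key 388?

Insert 873: h=3, slot 3 empty -> index 3.
Insert 448: h=3, slot 3 occupied -> index 4.
Insert 511: h=1, slot 1 empty -> index 1.
Insert 388: h=3, slots 3,4 occupied -> index 0.
Table: [388, 511, ∅, 873, 448]

3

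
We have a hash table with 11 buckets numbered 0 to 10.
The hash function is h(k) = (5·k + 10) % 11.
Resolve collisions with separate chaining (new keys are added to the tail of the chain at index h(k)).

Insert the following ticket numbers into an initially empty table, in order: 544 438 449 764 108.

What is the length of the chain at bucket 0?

544 -> bucket 2
438 -> bucket 0
449 -> bucket 0 (collision)
764 -> bucket 2 (collision)
108 -> bucket 0 (collision)
Final buckets:
0: 438 -> 449 -> 108
1: ∅
2: 544 -> 764
3: ∅
4: ∅
5: ∅
6: ∅
7: ∅
8: ∅
9: ∅
10: ∅

3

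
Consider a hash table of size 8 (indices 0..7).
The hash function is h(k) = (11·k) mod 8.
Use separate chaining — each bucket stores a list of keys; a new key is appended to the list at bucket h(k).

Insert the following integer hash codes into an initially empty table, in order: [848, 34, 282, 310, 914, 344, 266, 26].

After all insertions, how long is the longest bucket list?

Insert 848: h=0, bucket 0 empty -> new chain.
Insert 34: h=6, bucket 6 empty -> new chain.
Insert 282: h=6, bucket 6 nonempty -> append to chain.
Insert 310: h=2, bucket 2 empty -> new chain.
Insert 914: h=6, bucket 6 nonempty -> append to chain.
Insert 344: h=0, bucket 0 nonempty -> append to chain.
Insert 266: h=6, bucket 6 nonempty -> append to chain.
Insert 26: h=6, bucket 6 nonempty -> append to chain.
Final buckets:
0: 848 -> 344
1: ∅
2: 310
3: ∅
4: ∅
5: ∅
6: 34 -> 282 -> 914 -> 266 -> 26
7: ∅

5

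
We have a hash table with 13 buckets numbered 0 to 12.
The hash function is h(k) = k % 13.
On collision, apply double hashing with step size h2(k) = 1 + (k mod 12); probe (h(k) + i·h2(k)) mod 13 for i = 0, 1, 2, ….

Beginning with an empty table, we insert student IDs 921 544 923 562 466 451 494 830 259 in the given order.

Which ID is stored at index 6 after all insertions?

494

921: h=11 → slot 11
544: h=11, h2=5, probe 11,3 → slot 3
923: h=0 → slot 0
562: h=3, h2=11, probe 3,1 → slot 1
466: h=11, h2=11, probe 11,9 → slot 9
451: h=9, h2=8, probe 9,4 → slot 4
494: h=0, h2=3, probe 0,3,6 → slot 6
830: h=11, h2=3, probe 11,1,4,7 → slot 7
259: h=12 → slot 12
Table: [923, 562, -, 544, 451, -, 494, 830, -, 466, -, 921, 259]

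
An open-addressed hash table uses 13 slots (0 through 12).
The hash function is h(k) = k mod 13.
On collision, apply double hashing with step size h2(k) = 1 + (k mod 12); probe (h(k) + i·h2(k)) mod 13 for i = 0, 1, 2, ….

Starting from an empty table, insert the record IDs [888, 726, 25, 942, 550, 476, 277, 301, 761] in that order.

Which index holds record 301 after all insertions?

1

888: h=4 → slot 4
726: h=11 → slot 11
25: h=12 → slot 12
942: h=6 → slot 6
550: h=4, h2=11, probe 4,2 → slot 2
476: h=8 → slot 8
277: h=4, h2=2, probe 4,6,8,10 → slot 10
301: h=2, h2=2, probe 2,4,6,8,10,12,1 → slot 1
761: h=7 → slot 7
Table: [∅, 301, 550, ∅, 888, ∅, 942, 761, 476, ∅, 277, 726, 25]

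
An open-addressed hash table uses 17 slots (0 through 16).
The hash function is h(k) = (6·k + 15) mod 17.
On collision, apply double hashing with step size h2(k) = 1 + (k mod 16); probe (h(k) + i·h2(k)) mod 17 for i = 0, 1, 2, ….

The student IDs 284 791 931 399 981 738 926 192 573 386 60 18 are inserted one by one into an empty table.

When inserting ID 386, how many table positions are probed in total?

2

284: h=2 => slot 2
791: h=1 => slot 1
931: h=8 => slot 8
399: h=12 => slot 12
981: h=2, h2=6, probe 2,8,14 => slot 14
738: h=6 => slot 6
926: h=12, h2=15, probe 12,10 => slot 10
192: h=11 => slot 11
573: h=2, h2=14, probe 2,16 => slot 16
386: h=2, h2=3, probe 2,5 => slot 5
60: h=1, h2=13, probe 1,14,10,6,2,15 => slot 15
18: h=4 => slot 4
Table: [., 791, 284, ., 18, 386, 738, ., 931, ., 926, 192, 399, ., 981, 60, 573]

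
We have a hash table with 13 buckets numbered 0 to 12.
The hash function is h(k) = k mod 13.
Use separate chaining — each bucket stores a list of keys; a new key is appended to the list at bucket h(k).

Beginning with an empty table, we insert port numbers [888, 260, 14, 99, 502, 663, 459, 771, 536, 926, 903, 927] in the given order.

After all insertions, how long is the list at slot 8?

2

888 -> bucket 4
260 -> bucket 0
14 -> bucket 1
99 -> bucket 8
502 -> bucket 8 (collision)
663 -> bucket 0 (collision)
459 -> bucket 4 (collision)
771 -> bucket 4 (collision)
536 -> bucket 3
926 -> bucket 3 (collision)
903 -> bucket 6
927 -> bucket 4 (collision)
Final buckets:
0: 260 -> 663
1: 14
2: -
3: 536 -> 926
4: 888 -> 459 -> 771 -> 927
5: -
6: 903
7: -
8: 99 -> 502
9: -
10: -
11: -
12: -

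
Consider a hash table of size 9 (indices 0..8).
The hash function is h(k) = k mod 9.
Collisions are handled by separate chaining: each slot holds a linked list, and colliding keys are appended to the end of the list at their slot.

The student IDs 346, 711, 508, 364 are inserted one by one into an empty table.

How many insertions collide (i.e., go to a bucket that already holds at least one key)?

2

346 -> bucket 4
711 -> bucket 0
508 -> bucket 4 (collision)
364 -> bucket 4 (collision)
Final buckets:
0: 711
1: .
2: .
3: .
4: 346 -> 508 -> 364
5: .
6: .
7: .
8: .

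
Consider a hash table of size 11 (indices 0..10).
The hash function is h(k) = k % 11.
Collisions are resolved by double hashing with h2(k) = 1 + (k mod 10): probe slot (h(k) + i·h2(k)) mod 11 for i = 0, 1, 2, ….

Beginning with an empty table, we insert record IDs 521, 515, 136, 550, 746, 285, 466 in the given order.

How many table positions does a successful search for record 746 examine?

Insert 521: h=4, slot 4 empty → index 4.
Insert 515: h=9, slot 9 empty → index 9.
Insert 136: h=4, h2=7, slot 4 occupied → index 0.
Insert 550: h=0, h2=1, slot 0 occupied → index 1.
Insert 746: h=9, h2=7, slot 9 occupied → index 5.
Insert 285: h=10, slot 10 empty → index 10.
Insert 466: h=4, h2=7, slots 4,0 occupied → index 7.
Table: [136, 550, _, _, 521, 746, _, 466, _, 515, 285]
Lookup 746: h=9, h2=7, probe 9,5 → found at 5.

2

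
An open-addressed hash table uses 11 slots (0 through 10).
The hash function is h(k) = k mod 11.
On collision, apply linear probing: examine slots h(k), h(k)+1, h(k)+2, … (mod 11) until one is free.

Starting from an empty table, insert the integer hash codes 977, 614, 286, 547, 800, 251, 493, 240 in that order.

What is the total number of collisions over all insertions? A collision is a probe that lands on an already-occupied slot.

20

Insert 977: h=9, slot 9 empty => index 9.
Insert 614: h=9, slot 9 occupied => index 10.
Insert 286: h=0, slot 0 empty => index 0.
Insert 547: h=8, slot 8 empty => index 8.
Insert 800: h=8, slots 8,9,10,0 occupied => index 1.
Insert 251: h=9, slots 9,10,0,1 occupied => index 2.
Insert 493: h=9, slots 9,10,0,1,2 occupied => index 3.
Insert 240: h=9, slots 9,10,0,1,2,3 occupied => index 4.
Table: [286, 800, 251, 493, 240, ., ., ., 547, 977, 614]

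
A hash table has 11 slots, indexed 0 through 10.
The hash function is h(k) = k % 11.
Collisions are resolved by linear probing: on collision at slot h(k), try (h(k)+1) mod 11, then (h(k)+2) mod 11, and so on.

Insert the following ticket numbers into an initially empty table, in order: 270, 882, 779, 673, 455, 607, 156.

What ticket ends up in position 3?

673

270: h=6 => slot 6
882: h=2 => slot 2
779: h=9 => slot 9
673: h=2, probe 2,3 => slot 3
455: h=4 => slot 4
607: h=2, probe 2,3,4,5 => slot 5
156: h=2, probe 2,3,4,5,6,7 => slot 7
Table: [—, —, 882, 673, 455, 607, 270, 156, —, 779, —]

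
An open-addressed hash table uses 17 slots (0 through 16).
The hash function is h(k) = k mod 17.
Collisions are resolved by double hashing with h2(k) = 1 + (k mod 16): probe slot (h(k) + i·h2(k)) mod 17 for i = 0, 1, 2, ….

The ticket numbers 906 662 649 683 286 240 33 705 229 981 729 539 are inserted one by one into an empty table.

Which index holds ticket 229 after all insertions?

9

906: h=5 -> slot 5
662: h=16 -> slot 16
649: h=3 -> slot 3
683: h=3, h2=12, probe 3,15 -> slot 15
286: h=14 -> slot 14
240: h=2 -> slot 2
33: h=16, h2=2, probe 16,1 -> slot 1
705: h=8 -> slot 8
229: h=8, h2=6, probe 8,14,3,9 -> slot 9
981: h=12 -> slot 12
729: h=15, h2=10, probe 15,8,1,11 -> slot 11
539: h=12, h2=12, probe 12,7 -> slot 7
Table: [_, 33, 240, 649, _, 906, _, 539, 705, 229, _, 729, 981, _, 286, 683, 662]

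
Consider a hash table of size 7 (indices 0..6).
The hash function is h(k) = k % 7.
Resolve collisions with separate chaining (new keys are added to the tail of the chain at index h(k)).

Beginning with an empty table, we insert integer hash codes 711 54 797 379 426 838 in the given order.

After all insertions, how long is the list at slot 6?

2

Insert 711: h=4, bucket 4 empty -> new chain.
Insert 54: h=5, bucket 5 empty -> new chain.
Insert 797: h=6, bucket 6 empty -> new chain.
Insert 379: h=1, bucket 1 empty -> new chain.
Insert 426: h=6, bucket 6 nonempty -> append to chain.
Insert 838: h=5, bucket 5 nonempty -> append to chain.
Final buckets:
0: ∅
1: 379
2: ∅
3: ∅
4: 711
5: 54 -> 838
6: 797 -> 426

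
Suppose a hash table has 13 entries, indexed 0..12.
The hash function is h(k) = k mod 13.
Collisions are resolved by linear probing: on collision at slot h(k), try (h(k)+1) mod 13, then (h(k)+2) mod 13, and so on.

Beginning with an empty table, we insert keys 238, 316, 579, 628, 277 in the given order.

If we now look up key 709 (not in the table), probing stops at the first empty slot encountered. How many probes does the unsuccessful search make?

238: h=4 → slot 4
316: h=4, probe 4,5 → slot 5
579: h=7 → slot 7
628: h=4, probe 4,5,6 → slot 6
277: h=4, probe 4,5,6,7,8 → slot 8
Table: [—, —, —, —, 238, 316, 628, 579, 277, —, —, —, —]
Lookup 709: h=7, probe 7,8,9 → slot 9 empty, not found.

3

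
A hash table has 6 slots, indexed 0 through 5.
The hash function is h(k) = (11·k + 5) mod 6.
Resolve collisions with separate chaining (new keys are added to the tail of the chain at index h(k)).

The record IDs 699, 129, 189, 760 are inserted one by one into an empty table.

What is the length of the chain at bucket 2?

699 → bucket 2
129 → bucket 2 (collision)
189 → bucket 2 (collision)
760 → bucket 1
Final buckets:
0: _
1: 760
2: 699 -> 129 -> 189
3: _
4: _
5: _

3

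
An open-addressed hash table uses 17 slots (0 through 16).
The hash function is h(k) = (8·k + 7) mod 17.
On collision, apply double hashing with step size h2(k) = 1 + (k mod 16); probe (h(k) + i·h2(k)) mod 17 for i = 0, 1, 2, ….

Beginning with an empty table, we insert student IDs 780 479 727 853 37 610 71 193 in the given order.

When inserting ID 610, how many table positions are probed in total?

780 hashes to 8; slot 8 is free → place at 8.
479 hashes to 14; slot 14 is free → place at 14.
727 hashes to 9; slot 9 is free → place at 9.
853 hashes to 14, h2=6; 14 taken → place at 3.
37 hashes to 14, h2=6; 14,3,9 taken → place at 15.
610 hashes to 8, h2=3; 8 taken → place at 11.
71 hashes to 14, h2=8; 14 taken → place at 5.
193 hashes to 4; slot 4 is free → place at 4.
Table: [-, -, -, 853, 193, 71, -, -, 780, 727, -, 610, -, -, 479, 37, -]

2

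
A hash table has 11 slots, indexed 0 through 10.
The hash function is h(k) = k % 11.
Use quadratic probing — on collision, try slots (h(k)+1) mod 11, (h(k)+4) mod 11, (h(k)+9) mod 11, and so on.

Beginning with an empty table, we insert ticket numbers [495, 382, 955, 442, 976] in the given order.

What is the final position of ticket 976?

495 hashes to 0; slot 0 is free -> place at 0.
382 hashes to 8; slot 8 is free -> place at 8.
955 hashes to 9; slot 9 is free -> place at 9.
442 hashes to 2; slot 2 is free -> place at 2.
976 hashes to 8; 8,9 taken -> place at 1.
Table: [495, 976, 442, —, —, —, —, —, 382, 955, —]

1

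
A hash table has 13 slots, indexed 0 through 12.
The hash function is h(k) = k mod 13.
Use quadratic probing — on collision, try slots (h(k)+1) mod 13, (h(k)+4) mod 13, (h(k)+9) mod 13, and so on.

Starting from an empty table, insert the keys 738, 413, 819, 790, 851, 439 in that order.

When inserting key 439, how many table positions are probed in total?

738 hashes to 10; slot 10 is free -> place at 10.
413 hashes to 10; 10 taken -> place at 11.
819 hashes to 0; slot 0 is free -> place at 0.
790 hashes to 10; 10,11 taken -> place at 1.
851 hashes to 6; slot 6 is free -> place at 6.
439 hashes to 10; 10,11,1,6,0 taken -> place at 9.
Table: [819, 790, ∅, ∅, ∅, ∅, 851, ∅, ∅, 439, 738, 413, ∅]

6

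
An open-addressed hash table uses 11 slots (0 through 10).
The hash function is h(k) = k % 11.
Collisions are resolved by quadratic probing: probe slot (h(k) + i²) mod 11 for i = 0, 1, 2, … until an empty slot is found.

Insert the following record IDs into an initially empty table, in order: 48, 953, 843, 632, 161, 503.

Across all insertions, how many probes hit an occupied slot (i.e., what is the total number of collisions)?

48: h=4 => slot 4
953: h=7 => slot 7
843: h=7, probe 7,8 => slot 8
632: h=5 => slot 5
161: h=7, probe 7,8,0 => slot 0
503: h=8, probe 8,9 => slot 9
Table: [161, —, —, —, 48, 632, —, 953, 843, 503, —]

4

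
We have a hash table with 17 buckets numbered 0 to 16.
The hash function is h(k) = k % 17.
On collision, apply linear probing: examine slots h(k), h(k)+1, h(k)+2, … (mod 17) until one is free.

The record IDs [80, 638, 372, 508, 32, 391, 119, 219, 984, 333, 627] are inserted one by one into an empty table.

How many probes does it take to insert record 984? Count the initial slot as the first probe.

7

Insert 80: h=12, slot 12 empty -> index 12.
Insert 638: h=9, slot 9 empty -> index 9.
Insert 372: h=15, slot 15 empty -> index 15.
Insert 508: h=15, slot 15 occupied -> index 16.
Insert 32: h=15, slots 15,16 occupied -> index 0.
Insert 391: h=0, slot 0 occupied -> index 1.
Insert 119: h=0, slots 0,1 occupied -> index 2.
Insert 219: h=15, slots 15,16,0,1,2 occupied -> index 3.
Insert 984: h=15, slots 15,16,0,1,2,3 occupied -> index 4.
Insert 333: h=10, slot 10 empty -> index 10.
Insert 627: h=15, slots 15,16,0,1,2,3,4 occupied -> index 5.
Table: [32, 391, 119, 219, 984, 627, —, —, —, 638, 333, —, 80, —, —, 372, 508]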